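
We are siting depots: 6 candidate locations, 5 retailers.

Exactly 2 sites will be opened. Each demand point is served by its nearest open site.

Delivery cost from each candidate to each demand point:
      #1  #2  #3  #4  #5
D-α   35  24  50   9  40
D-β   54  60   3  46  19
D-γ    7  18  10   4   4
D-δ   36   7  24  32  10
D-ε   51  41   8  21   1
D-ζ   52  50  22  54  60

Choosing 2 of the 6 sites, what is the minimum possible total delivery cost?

Open {D-γ, D-δ}.
  #1→D-γ 7, #2→D-δ 7, #3→D-γ 10, #4→D-γ 4, #5→D-γ 4  ⇒ total 32.
Compare {D-β, D-γ}: total 36.
Compare {D-γ, D-ε}: total 38.
No size-2 selection does better; minimum is 32.

32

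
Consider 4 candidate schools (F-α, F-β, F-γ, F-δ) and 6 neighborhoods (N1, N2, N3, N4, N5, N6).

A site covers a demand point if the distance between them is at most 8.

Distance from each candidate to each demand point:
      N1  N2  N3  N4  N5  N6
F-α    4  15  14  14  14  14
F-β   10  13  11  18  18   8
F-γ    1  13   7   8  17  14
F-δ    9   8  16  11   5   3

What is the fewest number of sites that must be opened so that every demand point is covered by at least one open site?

Coverage sets (demand points within 8 of each site):
  F-α: {N1}
  F-β: {N6}
  F-γ: {N1, N3, N4}
  F-δ: {N2, N5, N6}
No single site covers all 6 demand points.
But {F-γ, F-δ} covers everything, so the minimum is 2.

2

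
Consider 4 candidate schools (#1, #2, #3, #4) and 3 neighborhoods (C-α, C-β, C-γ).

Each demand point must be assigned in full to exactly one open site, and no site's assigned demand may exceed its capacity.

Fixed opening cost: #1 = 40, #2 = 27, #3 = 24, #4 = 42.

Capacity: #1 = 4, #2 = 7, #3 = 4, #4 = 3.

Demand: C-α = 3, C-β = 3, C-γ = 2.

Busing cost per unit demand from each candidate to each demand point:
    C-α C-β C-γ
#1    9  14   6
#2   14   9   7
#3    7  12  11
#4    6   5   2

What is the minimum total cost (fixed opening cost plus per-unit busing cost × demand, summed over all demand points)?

113

Open {#2, #3}; cheapest assignment that respects the capacities:
  #2 (cap 7, load 5): C-β, C-γ — cost 3×9 + 2×7 = 41
  #3 (cap 4, load 3): C-α — cost 3×7 = 21
  Shipping 62, fixed 51 → total 113.
  Any other capacity-feasible assignment to {#2, #3} ships for at least 62.
Compare {#2, #4}: its best feasible assignment gives total 128.
Compare {#1, #2}: its best feasible assignment gives total 135.
Every other set of open sites that can feasibly serve all demand totals ≥ 128 even under its best assignment. Minimum: 113.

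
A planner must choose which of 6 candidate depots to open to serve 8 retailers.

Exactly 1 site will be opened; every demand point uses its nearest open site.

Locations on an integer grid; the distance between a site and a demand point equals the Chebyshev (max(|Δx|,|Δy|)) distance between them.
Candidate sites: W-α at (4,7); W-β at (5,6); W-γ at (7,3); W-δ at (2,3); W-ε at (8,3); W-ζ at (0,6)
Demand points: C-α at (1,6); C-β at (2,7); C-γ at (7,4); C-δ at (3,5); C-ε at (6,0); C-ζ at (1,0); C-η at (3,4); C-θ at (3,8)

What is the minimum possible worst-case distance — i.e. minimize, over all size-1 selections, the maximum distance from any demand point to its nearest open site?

5

Open {W-δ}.
  Farthest demand point is C-γ at distance 5 (to W-δ); all others are ≤ 5.
With {W-β} the worst case is 6.
With {W-γ} the worst case is 6.
No size-1 selection achieves below 5.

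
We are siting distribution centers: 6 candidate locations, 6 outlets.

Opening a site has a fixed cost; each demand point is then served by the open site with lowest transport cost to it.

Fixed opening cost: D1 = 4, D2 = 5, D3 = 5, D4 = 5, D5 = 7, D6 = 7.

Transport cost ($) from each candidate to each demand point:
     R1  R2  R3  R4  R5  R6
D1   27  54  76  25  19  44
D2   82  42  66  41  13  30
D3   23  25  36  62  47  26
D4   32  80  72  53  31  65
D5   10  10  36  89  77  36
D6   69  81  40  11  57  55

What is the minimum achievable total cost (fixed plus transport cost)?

Open {D2, D5, D6}: assign each demand point to its cheapest open site.
  R1→D5 10, R2→D5 10, R3→D5 36, R4→D6 11, R5→D2 13, R6→D2 30
  transport cost 110, fixed 19 → total 129.
Compare {D2, D3, D5, D6}: transport cost 106 + fixed 24 = 130.
Compare {D1, D2, D5, D6}: transport cost 110 + fixed 23 = 133.
Compare {D2, D4, D5, D6}: transport cost 110 + fixed 24 = 134.
All other subsets cost ≥ 130. Minimum total cost: 129.

129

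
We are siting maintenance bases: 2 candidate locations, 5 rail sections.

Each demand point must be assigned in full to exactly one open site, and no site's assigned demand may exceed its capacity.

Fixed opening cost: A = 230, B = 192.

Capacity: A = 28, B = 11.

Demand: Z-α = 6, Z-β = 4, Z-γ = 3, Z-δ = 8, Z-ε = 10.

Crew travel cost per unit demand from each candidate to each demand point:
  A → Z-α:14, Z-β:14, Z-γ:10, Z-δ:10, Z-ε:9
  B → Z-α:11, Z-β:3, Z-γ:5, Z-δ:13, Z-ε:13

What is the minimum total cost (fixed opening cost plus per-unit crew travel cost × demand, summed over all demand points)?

700

Open {A, B}; cheapest assignment that respects the capacities:
  A (cap 28, load 21): Z-γ, Z-δ, Z-ε — cost 3×10 + 8×10 + 10×9 = 200
  B (cap 11, load 10): Z-α, Z-β — cost 6×11 + 4×3 = 78
  Shipping 278, fixed 422 → total 700.
  Any other capacity-feasible assignment to {A, B} ships for at least 278.
Total demand is 31 and no other set of sites has combined capacity ≥ 31, so {A, B} is the only feasible choice of open sites. Minimum: 700.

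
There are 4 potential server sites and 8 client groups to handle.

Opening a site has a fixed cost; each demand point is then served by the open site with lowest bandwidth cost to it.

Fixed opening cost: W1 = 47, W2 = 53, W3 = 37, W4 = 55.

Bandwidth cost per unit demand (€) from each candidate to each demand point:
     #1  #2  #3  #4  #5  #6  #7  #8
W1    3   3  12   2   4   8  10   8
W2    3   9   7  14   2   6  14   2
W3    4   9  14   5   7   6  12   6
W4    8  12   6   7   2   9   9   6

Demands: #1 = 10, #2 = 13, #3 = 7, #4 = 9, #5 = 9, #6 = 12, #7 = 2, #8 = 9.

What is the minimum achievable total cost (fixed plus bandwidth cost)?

364

Open {W1, W2}: assign each demand point to its cheapest open site.
  #1→W1 10×3=30, #2→W1 13×3=39, #3→W2 7×7=49, #4→W1 9×2=18, #5→W2 9×2=18, #6→W2 12×6=72, #7→W1 2×10=20, #8→W2 9×2=18
  bandwidth cost 264, fixed 100 → total 364.
Compare {W1, W2, W3}: bandwidth cost 264 + fixed 137 = 401.
Compare {W1, W2, W4}: bandwidth cost 255 + fixed 155 = 410.
Compare {W1, W4}: bandwidth cost 315 + fixed 102 = 417.
All other subsets cost ≥ 401. Minimum total cost: 364.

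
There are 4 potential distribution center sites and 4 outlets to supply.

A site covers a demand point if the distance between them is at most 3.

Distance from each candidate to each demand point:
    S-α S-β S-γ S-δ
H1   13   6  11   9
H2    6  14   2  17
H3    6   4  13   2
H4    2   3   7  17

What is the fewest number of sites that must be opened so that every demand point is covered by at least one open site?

3

Coverage sets (demand points within 3 of each site):
  H1: {}
  H2: {S-γ}
  H3: {S-δ}
  H4: {S-α, S-β}
No 2 sites suffice: every size-2 union leaves at least one demand point uncovered.
But {H2, H3, H4} covers everything, so the minimum is 3.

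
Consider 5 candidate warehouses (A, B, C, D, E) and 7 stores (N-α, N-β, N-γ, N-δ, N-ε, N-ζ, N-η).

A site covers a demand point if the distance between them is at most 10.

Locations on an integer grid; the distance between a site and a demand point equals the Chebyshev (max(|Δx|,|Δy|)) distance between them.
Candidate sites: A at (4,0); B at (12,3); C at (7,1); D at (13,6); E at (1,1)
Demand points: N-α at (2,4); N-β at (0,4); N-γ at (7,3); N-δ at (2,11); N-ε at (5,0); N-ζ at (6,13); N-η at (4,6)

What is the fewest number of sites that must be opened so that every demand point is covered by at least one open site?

Coverage sets (demand points within 10 of each site):
  A: {N-α, N-β, N-γ, N-ε, N-η}
  B: {N-α, N-γ, N-δ, N-ε, N-ζ, N-η}
  C: {N-α, N-β, N-γ, N-δ, N-ε, N-η}
  D: {N-γ, N-ε, N-ζ, N-η}
  E: {N-α, N-β, N-γ, N-δ, N-ε, N-η}
No single site covers all 7 demand points.
But {A, B} covers everything, so the minimum is 2.

2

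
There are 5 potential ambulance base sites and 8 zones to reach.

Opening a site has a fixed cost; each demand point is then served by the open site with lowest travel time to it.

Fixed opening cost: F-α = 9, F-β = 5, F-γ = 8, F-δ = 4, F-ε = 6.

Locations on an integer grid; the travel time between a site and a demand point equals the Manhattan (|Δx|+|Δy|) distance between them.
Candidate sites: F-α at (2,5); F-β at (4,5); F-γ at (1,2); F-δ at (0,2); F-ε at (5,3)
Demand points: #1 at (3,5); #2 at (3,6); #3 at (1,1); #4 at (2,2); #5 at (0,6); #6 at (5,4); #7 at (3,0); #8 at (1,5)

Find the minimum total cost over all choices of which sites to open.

Open {F-β, F-δ}: assign each demand point to its cheapest open site.
  #1→F-β 1, #2→F-β 2, #3→F-δ 2, #4→F-δ 2, #5→F-δ 4, #6→F-β 2, #7→F-δ 5, #8→F-β 3
  travel time 21, fixed 9 → total 30.
Compare {F-β, F-γ}: travel time 19 + fixed 13 = 32.
Compare {F-α, F-δ}: travel time 20 + fixed 13 = 33.
Compare {F-α}: travel time 25 + fixed 9 = 34.
All other subsets cost ≥ 32. Minimum total cost: 30.

30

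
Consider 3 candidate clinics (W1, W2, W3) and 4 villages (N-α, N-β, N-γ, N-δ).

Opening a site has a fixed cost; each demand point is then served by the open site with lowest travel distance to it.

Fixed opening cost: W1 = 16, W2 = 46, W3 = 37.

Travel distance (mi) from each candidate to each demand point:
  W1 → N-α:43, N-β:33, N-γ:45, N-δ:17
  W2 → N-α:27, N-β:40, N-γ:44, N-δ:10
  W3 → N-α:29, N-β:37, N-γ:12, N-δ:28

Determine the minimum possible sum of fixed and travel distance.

143

Open {W3}: assign each demand point to its cheapest open site.
  N-α→W3 29, N-β→W3 37, N-γ→W3 12, N-δ→W3 28
  travel distance 106, fixed 37 → total 143.
Compare {W1, W3}: travel distance 91 + fixed 53 = 144.
Compare {W1}: travel distance 138 + fixed 16 = 154.
Compare {W2}: travel distance 121 + fixed 46 = 167.
All other subsets cost ≥ 144. Minimum total cost: 143.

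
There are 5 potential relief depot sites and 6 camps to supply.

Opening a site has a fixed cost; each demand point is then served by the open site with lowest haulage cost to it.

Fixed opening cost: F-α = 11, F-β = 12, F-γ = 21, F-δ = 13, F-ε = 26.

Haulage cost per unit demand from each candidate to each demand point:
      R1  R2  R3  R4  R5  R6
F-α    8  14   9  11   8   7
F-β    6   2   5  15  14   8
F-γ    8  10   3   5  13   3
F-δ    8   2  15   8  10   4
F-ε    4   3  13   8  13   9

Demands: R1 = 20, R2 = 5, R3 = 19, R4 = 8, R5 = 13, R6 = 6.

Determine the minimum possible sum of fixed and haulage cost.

372

Open {F-α, F-γ, F-ε}: assign each demand point to its cheapest open site.
  R1→F-ε 20×4=80, R2→F-ε 5×3=15, R3→F-γ 19×3=57, R4→F-γ 8×5=40, R5→F-α 13×8=104, R6→F-γ 6×3=18
  haulage cost 314, fixed 58 → total 372.
Compare {F-α, F-β, F-γ, F-ε}: haulage cost 309 + fixed 70 = 379.
Compare {F-α, F-γ, F-δ, F-ε}: haulage cost 309 + fixed 71 = 380.
Compare {F-α, F-β, F-γ, F-δ, F-ε}: haulage cost 309 + fixed 83 = 392.
All other subsets cost ≥ 379. Minimum total cost: 372.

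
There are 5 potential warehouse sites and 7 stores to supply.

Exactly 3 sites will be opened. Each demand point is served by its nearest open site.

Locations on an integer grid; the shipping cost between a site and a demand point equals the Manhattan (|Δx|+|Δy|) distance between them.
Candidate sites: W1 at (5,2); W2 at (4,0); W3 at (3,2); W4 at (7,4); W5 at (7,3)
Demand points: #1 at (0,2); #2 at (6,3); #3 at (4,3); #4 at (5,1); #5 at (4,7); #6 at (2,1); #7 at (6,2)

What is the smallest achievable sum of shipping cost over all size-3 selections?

16

Open {W1, W3, W5}.
  #1→W3 3, #2→W5 1, #3→W1 2, #4→W1 1, #5→W1 6, #6→W3 2, #7→W1 1  ⇒ total 16.
Compare {W1, W2, W3}: total 17.
Compare {W1, W3, W4}: total 17.
No size-3 selection does better; minimum is 16.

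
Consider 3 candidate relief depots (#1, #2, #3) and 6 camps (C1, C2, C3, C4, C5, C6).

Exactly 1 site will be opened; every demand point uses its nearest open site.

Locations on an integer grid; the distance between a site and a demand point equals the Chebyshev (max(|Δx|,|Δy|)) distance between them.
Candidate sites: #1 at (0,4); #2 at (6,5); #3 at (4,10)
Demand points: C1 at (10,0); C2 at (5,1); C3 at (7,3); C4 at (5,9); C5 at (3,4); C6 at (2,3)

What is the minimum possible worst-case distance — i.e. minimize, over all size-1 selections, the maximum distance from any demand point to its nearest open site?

5

Open {#2}.
  Farthest demand point is C1 at distance 5 (to #2); all others are ≤ 5.
With {#1} the worst case is 10.
With {#3} the worst case is 10.
No size-1 selection achieves below 5.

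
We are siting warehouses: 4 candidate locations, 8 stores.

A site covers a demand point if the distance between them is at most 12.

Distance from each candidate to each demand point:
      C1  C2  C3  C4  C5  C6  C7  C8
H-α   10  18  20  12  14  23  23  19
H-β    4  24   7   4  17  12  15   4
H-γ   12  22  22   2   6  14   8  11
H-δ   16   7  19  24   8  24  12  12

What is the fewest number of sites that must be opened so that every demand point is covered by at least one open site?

2

Coverage sets (demand points within 12 of each site):
  H-α: {C1, C4}
  H-β: {C1, C3, C4, C6, C8}
  H-γ: {C1, C4, C5, C7, C8}
  H-δ: {C2, C5, C7, C8}
No single site covers all 8 demand points.
But {H-β, H-δ} covers everything, so the minimum is 2.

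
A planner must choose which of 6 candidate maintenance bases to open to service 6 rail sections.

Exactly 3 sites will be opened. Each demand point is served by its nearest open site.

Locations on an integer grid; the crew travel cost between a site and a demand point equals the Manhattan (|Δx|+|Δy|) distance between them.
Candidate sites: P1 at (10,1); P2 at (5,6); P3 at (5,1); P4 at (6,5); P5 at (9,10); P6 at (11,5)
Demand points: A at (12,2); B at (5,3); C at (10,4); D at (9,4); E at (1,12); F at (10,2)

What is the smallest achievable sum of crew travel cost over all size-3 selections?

22

Open {P1, P2, P6}.
  A→P1 3, B→P2 3, C→P6 2, D→P6 3, E→P2 10, F→P1 1  ⇒ total 22.
Compare {P1, P2, P3}: total 23.
Compare {P1, P3, P5}: total 23.
No size-3 selection does better; minimum is 22.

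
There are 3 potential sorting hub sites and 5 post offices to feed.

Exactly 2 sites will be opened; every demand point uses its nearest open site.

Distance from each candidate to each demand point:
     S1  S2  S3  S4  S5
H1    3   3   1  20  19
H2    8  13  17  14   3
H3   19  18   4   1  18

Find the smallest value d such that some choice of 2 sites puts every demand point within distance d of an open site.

13

Open {H2, H3}.
  Farthest demand point is S2 at distance 13 (to H2); all others are ≤ 13.
With {H1, H2} the worst case is 14.
With {H1, H3} the worst case is 18.
No size-2 selection achieves below 13.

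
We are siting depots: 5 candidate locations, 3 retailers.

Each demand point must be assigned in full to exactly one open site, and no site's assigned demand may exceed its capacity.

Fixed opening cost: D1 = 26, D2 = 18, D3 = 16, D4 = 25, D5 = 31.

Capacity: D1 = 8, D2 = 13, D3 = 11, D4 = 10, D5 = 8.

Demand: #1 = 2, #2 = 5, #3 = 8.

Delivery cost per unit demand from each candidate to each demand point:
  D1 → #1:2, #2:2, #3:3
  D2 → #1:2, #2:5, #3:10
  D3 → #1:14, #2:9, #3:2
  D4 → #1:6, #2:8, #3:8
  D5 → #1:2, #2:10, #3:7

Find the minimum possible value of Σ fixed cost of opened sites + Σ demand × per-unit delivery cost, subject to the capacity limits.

Open {D1, D3}; cheapest assignment that respects the capacities:
  D1 (cap 8, load 7): #1, #2 — cost 2×2 + 5×2 = 14
  D3 (cap 11, load 8): #3 — cost 8×2 = 16
  Shipping 30, fixed 42 → total 72.
  Any other capacity-feasible assignment to {D1, D3} ships for at least 30.
Compare {D2, D3}: its best feasible assignment gives total 79.
Compare {D1, D2, D3}: its best feasible assignment gives total 90.
Every other set of open sites that can feasibly serve all demand totals ≥ 79 even under its best assignment. Minimum: 72.

72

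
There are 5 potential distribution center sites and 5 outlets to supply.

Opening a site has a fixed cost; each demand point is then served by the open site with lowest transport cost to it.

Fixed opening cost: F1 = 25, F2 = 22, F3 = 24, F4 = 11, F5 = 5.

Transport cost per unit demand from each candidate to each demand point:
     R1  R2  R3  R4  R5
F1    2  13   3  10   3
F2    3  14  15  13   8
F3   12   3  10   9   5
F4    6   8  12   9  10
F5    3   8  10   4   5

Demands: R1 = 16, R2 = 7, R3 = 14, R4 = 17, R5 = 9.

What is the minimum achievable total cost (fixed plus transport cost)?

Open {F1, F3, F5}: assign each demand point to its cheapest open site.
  R1→F1 16×2=32, R2→F3 7×3=21, R3→F1 14×3=42, R4→F5 17×4=68, R5→F1 9×3=27
  transport cost 190, fixed 54 → total 244.
Compare {F1, F5}: transport cost 225 + fixed 30 = 255.
Compare {F1, F3, F4, F5}: transport cost 190 + fixed 65 = 255.
Compare {F1, F4, F5}: transport cost 225 + fixed 41 = 266.
All other subsets cost ≥ 255. Minimum total cost: 244.

244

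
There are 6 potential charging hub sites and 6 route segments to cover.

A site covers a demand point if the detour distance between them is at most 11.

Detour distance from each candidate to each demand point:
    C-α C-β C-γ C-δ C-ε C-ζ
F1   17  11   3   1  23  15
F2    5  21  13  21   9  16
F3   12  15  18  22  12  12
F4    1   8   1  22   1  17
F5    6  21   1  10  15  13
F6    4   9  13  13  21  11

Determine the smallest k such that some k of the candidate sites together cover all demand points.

Coverage sets (demand points within 11 of each site):
  F1: {C-β, C-γ, C-δ}
  F2: {C-α, C-ε}
  F3: {}
  F4: {C-α, C-β, C-γ, C-ε}
  F5: {C-α, C-γ, C-δ}
  F6: {C-α, C-β, C-ζ}
No 2 sites suffice: every size-2 union leaves at least one demand point uncovered.
But {F1, F2, F6} covers everything, so the minimum is 3.

3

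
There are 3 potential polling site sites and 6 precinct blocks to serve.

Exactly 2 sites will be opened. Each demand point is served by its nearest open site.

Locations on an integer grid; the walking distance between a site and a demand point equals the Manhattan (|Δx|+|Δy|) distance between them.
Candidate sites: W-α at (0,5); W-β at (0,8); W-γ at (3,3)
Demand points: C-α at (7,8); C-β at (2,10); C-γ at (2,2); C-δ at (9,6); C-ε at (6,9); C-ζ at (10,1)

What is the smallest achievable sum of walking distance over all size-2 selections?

38

Open {W-β, W-γ}.
  C-α→W-β 7, C-β→W-β 4, C-γ→W-γ 2, C-δ→W-γ 9, C-ε→W-β 7, C-ζ→W-γ 9  ⇒ total 38.
Compare {W-α, W-γ}: total 45.
Compare {W-α, W-β}: total 47.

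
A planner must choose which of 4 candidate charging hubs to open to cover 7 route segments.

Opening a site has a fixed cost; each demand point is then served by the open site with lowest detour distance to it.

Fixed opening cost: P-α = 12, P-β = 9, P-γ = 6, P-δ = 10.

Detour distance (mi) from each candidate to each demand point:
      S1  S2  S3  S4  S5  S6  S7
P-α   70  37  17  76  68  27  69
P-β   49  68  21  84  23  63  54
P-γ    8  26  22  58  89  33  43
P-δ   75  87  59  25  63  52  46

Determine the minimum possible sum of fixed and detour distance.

Open {P-β, P-γ, P-δ}: assign each demand point to its cheapest open site.
  S1→P-γ 8, S2→P-γ 26, S3→P-β 21, S4→P-δ 25, S5→P-β 23, S6→P-γ 33, S7→P-γ 43
  detour distance 179, fixed 25 → total 204.
Compare {P-α, P-β, P-γ, P-δ}: detour distance 169 + fixed 37 = 206.
Compare {P-β, P-γ}: detour distance 212 + fixed 15 = 227.
Compare {P-α, P-β, P-γ}: detour distance 202 + fixed 27 = 229.
All other subsets cost ≥ 206. Minimum total cost: 204.

204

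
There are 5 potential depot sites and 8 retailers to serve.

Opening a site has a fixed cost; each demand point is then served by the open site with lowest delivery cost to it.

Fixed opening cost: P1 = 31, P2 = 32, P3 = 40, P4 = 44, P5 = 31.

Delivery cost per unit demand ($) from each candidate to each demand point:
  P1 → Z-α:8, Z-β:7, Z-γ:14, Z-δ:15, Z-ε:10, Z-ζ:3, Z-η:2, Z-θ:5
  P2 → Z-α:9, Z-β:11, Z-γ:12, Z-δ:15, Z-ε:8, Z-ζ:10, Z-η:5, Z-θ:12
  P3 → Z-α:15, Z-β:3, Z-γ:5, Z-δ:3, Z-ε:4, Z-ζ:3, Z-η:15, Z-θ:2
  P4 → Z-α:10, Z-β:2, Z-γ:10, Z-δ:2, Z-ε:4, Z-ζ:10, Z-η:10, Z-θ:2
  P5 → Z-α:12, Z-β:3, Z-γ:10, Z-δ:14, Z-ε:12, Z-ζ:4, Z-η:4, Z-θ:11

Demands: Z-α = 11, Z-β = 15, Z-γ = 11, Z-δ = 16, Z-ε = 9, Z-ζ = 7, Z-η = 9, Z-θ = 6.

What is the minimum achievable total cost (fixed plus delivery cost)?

394

Open {P1, P3}: assign each demand point to its cheapest open site.
  Z-α→P1 11×8=88, Z-β→P3 15×3=45, Z-γ→P3 11×5=55, Z-δ→P3 16×3=48, Z-ε→P3 9×4=36, Z-ζ→P1 7×3=21, Z-η→P1 9×2=18, Z-θ→P3 6×2=12
  delivery cost 323, fixed 71 → total 394.
Compare {P1, P3, P4}: delivery cost 292 + fixed 115 = 407.
Compare {P1, P4}: delivery cost 347 + fixed 75 = 422.
Compare {P1, P3, P5}: delivery cost 323 + fixed 102 = 425.
All other subsets cost ≥ 407. Minimum total cost: 394.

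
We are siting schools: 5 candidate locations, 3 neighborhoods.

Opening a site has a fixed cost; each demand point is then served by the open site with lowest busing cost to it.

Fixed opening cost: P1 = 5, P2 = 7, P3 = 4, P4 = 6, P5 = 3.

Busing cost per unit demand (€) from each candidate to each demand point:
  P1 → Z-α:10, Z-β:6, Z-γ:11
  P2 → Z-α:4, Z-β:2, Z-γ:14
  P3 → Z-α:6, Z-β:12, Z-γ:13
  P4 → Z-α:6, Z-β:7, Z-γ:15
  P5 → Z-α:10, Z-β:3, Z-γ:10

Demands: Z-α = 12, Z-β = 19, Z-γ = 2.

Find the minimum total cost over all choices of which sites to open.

116

Open {P2, P5}: assign each demand point to its cheapest open site.
  Z-α→P2 12×4=48, Z-β→P2 19×2=38, Z-γ→P5 2×10=20
  busing cost 106, fixed 10 → total 116.
Compare {P1, P2}: busing cost 108 + fixed 12 = 120.
Compare {P2, P3, P5}: busing cost 106 + fixed 14 = 120.
Compare {P2}: busing cost 114 + fixed 7 = 121.
All other subsets cost ≥ 120. Minimum total cost: 116.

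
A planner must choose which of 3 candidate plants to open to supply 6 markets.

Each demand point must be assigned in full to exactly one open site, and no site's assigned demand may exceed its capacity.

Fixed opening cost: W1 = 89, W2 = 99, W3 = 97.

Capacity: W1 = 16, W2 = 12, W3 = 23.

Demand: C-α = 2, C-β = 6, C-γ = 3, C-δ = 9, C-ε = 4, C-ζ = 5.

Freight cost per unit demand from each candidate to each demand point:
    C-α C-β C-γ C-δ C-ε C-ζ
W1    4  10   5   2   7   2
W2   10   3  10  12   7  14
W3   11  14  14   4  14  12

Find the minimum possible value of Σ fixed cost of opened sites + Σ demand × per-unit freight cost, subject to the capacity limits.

367

Open {W1, W3}; cheapest assignment that respects the capacities:
  W1 (cap 16, load 14): C-α, C-γ, C-ε, C-ζ — cost 2×4 + 3×5 + 4×7 + 5×2 = 61
  W3 (cap 23, load 15): C-β, C-δ — cost 6×14 + 9×4 = 120
  Shipping 181, fixed 186 → total 367.
  Any other capacity-feasible assignment to {W1, W3} ships for at least 181.
Compare {W2, W3}: its best feasible assignment gives total 400.
Compare {W1, W2, W3}: its best feasible assignment gives total 400.
Every other set of open sites that can feasibly serve all demand totals ≥ 400 even under its best assignment. Minimum: 367.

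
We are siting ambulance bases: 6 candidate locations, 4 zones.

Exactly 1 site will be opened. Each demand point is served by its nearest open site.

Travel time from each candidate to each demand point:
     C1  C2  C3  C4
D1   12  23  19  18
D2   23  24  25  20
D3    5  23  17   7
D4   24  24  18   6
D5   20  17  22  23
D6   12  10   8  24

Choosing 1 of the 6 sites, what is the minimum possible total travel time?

52

Open {D3}.
  C1→D3 5, C2→D3 23, C3→D3 17, C4→D3 7  ⇒ total 52.
Compare {D6}: total 54.
Compare {D1}: total 72.
No size-1 selection does better; minimum is 52.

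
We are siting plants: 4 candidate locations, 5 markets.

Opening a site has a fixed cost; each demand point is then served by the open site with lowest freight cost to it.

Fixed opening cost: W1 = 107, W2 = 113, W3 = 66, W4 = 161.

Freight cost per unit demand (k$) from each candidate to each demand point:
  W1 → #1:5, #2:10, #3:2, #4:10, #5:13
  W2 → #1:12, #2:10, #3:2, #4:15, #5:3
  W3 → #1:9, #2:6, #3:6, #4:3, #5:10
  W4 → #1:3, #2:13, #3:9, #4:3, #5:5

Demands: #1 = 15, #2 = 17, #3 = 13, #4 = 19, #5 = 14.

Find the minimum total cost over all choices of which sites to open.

541

Open {W2, W3}: assign each demand point to its cheapest open site.
  #1→W3 15×9=135, #2→W3 17×6=102, #3→W2 13×2=26, #4→W3 19×3=57, #5→W2 14×3=42
  freight cost 362, fixed 179 → total 541.
Compare {W1, W3}: freight cost 400 + fixed 173 = 573.
Compare {W3}: freight cost 512 + fixed 66 = 578.
Compare {W3, W4}: freight cost 352 + fixed 227 = 579.
All other subsets cost ≥ 573. Minimum total cost: 541.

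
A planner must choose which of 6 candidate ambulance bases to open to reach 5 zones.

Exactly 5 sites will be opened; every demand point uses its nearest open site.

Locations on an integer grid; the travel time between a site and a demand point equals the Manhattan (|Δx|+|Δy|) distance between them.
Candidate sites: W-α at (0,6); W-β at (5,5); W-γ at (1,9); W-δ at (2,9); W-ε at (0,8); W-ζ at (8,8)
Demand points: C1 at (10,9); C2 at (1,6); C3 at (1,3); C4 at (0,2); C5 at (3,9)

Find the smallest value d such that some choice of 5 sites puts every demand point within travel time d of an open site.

Open {W-α, W-β, W-γ, W-δ, W-ζ}.
  Farthest demand point is C3 at travel time 4 (to W-α); all others are ≤ 4.
With {W-α, W-β, W-γ, W-ε, W-ζ} the worst case is 4.
With {W-α, W-β, W-δ, W-ε, W-ζ} the worst case is 4.
No size-5 selection achieves below 4.

4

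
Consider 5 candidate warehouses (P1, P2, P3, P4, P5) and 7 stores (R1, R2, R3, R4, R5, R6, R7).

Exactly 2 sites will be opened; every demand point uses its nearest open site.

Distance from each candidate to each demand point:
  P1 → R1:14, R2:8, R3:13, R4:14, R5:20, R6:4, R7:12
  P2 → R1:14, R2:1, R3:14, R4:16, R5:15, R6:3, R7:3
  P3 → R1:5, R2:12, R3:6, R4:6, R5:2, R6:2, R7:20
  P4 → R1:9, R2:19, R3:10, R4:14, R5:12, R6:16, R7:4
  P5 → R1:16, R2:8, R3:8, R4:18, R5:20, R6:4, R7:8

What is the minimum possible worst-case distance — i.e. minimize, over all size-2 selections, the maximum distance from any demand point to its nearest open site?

6

Open {P2, P3}.
  Farthest demand point is R3 at distance 6 (to P3); all others are ≤ 6.
With {P3, P5} the worst case is 8.
With {P1, P3} the worst case is 12.
No size-2 selection achieves below 6.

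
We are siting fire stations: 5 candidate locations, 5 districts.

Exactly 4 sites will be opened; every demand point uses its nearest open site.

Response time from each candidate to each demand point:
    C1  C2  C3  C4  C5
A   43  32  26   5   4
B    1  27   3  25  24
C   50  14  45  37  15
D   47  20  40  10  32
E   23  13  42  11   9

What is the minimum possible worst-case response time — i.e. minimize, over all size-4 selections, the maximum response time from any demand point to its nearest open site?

13

Open {A, B, C, E}.
  Farthest demand point is C2 at response time 13 (to E); all others are ≤ 13.
With {A, B, D, E} the worst case is 13.
With {B, C, D, E} the worst case is 13.
No size-4 selection achieves below 13.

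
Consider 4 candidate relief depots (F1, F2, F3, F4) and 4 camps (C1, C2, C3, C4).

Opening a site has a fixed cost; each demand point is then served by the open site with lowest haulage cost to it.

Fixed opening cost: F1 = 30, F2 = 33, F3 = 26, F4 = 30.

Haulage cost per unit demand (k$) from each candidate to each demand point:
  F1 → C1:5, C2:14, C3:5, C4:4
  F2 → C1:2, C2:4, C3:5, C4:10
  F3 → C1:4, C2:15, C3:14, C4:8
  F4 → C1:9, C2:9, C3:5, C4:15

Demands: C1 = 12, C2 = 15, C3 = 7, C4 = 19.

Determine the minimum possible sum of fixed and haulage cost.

258

Open {F1, F2}: assign each demand point to its cheapest open site.
  C1→F2 12×2=24, C2→F2 15×4=60, C3→F1 7×5=35, C4→F1 19×4=76
  haulage cost 195, fixed 63 → total 258.
Compare {F1, F2, F3}: haulage cost 195 + fixed 89 = 284.
Compare {F1, F2, F4}: haulage cost 195 + fixed 93 = 288.
Compare {F1, F2, F3, F4}: haulage cost 195 + fixed 119 = 314.
All other subsets cost ≥ 284. Minimum total cost: 258.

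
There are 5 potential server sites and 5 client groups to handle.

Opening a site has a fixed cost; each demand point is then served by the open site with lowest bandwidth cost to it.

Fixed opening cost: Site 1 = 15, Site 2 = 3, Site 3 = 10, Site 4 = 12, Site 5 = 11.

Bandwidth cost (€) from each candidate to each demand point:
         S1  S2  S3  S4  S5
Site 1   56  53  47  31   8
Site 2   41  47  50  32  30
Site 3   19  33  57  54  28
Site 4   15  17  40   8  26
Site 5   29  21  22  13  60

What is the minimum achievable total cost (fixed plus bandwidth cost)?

108

Open {Site 1, Site 4, Site 5}: assign each demand point to its cheapest open site.
  S1→Site 4 15, S2→Site 4 17, S3→Site 5 22, S4→Site 4 8, S5→Site 1 8
  bandwidth cost 70, fixed 38 → total 108.
Compare {Site 4, Site 5}: bandwidth cost 88 + fixed 23 = 111.
Compare {Site 1, Site 2, Site 4, Site 5}: bandwidth cost 70 + fixed 41 = 111.
Compare {Site 2, Site 4, Site 5}: bandwidth cost 88 + fixed 26 = 114.
All other subsets cost ≥ 111. Minimum total cost: 108.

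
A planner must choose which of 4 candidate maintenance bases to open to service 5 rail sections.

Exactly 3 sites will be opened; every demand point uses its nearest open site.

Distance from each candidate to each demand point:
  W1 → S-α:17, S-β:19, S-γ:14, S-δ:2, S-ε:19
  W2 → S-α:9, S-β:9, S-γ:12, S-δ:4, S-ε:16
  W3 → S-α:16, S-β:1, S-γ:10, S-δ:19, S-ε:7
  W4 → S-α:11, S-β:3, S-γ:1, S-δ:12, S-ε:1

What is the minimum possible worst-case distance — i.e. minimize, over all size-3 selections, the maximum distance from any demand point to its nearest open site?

Open {W1, W2, W4}.
  Farthest demand point is S-α at distance 9 (to W2); all others are ≤ 9.
With {W2, W3, W4} the worst case is 9.
With {W1, W2, W3} the worst case is 10.
No size-3 selection achieves below 9.

9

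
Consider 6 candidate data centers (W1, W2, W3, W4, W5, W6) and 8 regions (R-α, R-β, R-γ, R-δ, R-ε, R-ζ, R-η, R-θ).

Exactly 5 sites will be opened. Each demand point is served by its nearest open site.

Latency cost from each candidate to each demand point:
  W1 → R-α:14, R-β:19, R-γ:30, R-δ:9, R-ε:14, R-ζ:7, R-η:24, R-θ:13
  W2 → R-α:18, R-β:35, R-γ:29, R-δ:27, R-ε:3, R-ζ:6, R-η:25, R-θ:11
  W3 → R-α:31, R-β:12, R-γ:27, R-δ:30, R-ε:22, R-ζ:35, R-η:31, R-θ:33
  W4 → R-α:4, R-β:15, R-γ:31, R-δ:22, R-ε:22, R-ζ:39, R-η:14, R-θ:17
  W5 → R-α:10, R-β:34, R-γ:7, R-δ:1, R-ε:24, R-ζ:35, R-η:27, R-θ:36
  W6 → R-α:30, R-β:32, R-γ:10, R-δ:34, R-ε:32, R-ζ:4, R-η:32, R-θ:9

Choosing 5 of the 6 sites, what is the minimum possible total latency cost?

Open {W2, W3, W4, W5, W6}.
  R-α→W4 4, R-β→W3 12, R-γ→W5 7, R-δ→W5 1, R-ε→W2 3, R-ζ→W6 4, R-η→W4 14, R-θ→W6 9  ⇒ total 54.
Compare {W1, W2, W4, W5, W6}: total 57.
Compare {W1, W2, W3, W4, W5}: total 58.
No size-5 selection does better; minimum is 54.

54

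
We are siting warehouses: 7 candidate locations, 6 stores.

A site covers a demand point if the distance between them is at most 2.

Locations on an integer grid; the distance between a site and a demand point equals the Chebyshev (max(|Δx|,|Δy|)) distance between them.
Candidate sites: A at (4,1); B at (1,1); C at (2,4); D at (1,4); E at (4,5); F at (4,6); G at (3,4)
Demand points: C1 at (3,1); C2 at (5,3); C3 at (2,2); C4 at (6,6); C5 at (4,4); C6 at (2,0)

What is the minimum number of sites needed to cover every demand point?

Coverage sets (demand points within 2 of each site):
  A: {C1, C2, C3, C6}
  B: {C1, C3, C6}
  C: {C3, C5}
  D: {C3}
  E: {C2, C4, C5}
  F: {C4, C5}
  G: {C2, C3, C5}
No single site covers all 6 demand points.
But {A, E} covers everything, so the minimum is 2.

2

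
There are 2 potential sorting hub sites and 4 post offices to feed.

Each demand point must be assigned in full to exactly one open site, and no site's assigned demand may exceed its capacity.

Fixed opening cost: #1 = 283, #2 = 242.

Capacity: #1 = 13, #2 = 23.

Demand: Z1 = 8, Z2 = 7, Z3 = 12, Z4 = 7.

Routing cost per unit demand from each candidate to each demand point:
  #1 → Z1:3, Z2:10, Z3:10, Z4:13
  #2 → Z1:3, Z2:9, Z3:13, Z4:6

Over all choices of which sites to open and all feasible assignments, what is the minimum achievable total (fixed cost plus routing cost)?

Open {#1, #2}; cheapest assignment that respects the capacities:
  #1 (cap 13, load 12): Z3 — cost 12×10 = 120
  #2 (cap 23, load 22): Z1, Z2, Z4 — cost 8×3 + 7×9 + 7×6 = 129
  Shipping 249, fixed 525 → total 774.
  Any other capacity-feasible assignment to {#1, #2} ships for at least 249.
Total demand is 34 and no other set of sites has combined capacity ≥ 34, so {#1, #2} is the only feasible choice of open sites. Minimum: 774.

774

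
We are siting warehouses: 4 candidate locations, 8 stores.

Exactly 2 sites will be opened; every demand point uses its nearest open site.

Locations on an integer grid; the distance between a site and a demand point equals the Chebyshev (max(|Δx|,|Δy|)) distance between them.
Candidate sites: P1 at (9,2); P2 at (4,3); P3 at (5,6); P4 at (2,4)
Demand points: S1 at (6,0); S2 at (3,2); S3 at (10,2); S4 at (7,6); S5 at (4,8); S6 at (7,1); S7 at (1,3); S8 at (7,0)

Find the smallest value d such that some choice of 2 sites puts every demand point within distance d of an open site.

Open {P1, P3}.
  Farthest demand point is S2 at distance 4 (to P3); all others are ≤ 4.
With {P1, P4} the worst case is 4.
With {P1, P2} the worst case is 5.
No size-2 selection achieves below 4.

4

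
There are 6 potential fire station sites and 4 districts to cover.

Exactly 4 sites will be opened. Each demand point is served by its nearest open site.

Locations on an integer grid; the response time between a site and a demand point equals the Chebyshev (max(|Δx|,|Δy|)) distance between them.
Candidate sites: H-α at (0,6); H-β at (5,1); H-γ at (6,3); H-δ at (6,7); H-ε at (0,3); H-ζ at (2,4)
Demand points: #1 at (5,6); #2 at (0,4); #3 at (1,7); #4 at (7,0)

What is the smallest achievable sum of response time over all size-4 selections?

5

Open {H-α, H-β, H-δ, H-ε}.
  #1→H-δ 1, #2→H-ε 1, #3→H-α 1, #4→H-β 2  ⇒ total 5.
Compare {H-α, H-β, H-γ, H-δ}: total 6.
Compare {H-α, H-β, H-δ, H-ζ}: total 6.
No size-4 selection does better; minimum is 5.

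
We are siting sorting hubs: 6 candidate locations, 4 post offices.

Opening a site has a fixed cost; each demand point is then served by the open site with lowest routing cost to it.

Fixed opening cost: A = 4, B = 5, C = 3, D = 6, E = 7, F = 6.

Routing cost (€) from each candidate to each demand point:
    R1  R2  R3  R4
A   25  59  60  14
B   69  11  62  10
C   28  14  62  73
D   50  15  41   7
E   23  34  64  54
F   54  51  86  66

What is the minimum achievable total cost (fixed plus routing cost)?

Open {A, D}: assign each demand point to its cheapest open site.
  R1→A 25, R2→D 15, R3→D 41, R4→D 7
  routing cost 88, fixed 10 → total 98.
Compare {C, D}: routing cost 90 + fixed 9 = 99.
Compare {D, E}: routing cost 86 + fixed 13 = 99.
Compare {A, B, D}: routing cost 84 + fixed 15 = 99.
All other subsets cost ≥ 99. Minimum total cost: 98.

98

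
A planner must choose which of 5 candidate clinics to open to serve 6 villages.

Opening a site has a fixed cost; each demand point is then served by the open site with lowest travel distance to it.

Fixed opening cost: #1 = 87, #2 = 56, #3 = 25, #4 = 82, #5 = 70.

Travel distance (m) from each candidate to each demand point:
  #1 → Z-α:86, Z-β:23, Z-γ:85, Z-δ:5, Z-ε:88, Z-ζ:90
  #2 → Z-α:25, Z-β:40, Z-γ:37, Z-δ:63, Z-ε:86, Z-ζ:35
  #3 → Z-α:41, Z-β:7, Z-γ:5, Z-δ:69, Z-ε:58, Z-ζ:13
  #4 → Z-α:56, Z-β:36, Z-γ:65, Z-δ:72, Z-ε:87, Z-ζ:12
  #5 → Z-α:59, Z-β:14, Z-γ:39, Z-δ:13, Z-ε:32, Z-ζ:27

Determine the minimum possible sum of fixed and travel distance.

206

Open {#3, #5}: assign each demand point to its cheapest open site.
  Z-α→#3 41, Z-β→#3 7, Z-γ→#3 5, Z-δ→#5 13, Z-ε→#5 32, Z-ζ→#3 13
  travel distance 111, fixed 95 → total 206.
Compare {#3}: travel distance 193 + fixed 25 = 218.
Compare {#1, #3}: travel distance 129 + fixed 112 = 241.
Compare {#2, #3, #5}: travel distance 95 + fixed 151 = 246.
All other subsets cost ≥ 218. Minimum total cost: 206.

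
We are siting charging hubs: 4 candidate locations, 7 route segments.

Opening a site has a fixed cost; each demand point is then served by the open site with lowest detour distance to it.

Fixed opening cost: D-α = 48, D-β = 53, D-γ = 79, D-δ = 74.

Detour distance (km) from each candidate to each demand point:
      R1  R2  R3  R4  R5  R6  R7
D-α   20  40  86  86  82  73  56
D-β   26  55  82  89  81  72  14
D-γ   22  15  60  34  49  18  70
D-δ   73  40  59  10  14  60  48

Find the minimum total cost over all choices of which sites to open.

339

Open {D-γ, D-δ}: assign each demand point to its cheapest open site.
  R1→D-γ 22, R2→D-γ 15, R3→D-δ 59, R4→D-δ 10, R5→D-δ 14, R6→D-γ 18, R7→D-δ 48
  detour distance 186, fixed 153 → total 339.
Compare {D-β, D-γ}: detour distance 212 + fixed 132 = 344.
Compare {D-γ}: detour distance 268 + fixed 79 = 347.
Compare {D-β, D-δ}: detour distance 223 + fixed 127 = 350.
All other subsets cost ≥ 344. Minimum total cost: 339.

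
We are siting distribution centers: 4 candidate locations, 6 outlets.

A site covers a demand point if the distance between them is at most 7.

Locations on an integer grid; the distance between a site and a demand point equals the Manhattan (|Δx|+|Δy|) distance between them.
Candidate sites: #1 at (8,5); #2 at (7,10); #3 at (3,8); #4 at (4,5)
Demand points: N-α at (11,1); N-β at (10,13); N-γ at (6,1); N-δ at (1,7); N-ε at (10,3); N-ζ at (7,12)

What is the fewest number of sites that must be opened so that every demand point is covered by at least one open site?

Coverage sets (demand points within 7 of each site):
  #1: {N-α, N-γ, N-ε}
  #2: {N-β, N-ζ}
  #3: {N-δ}
  #4: {N-γ, N-δ}
No 2 sites suffice: every size-2 union leaves at least one demand point uncovered.
But {#1, #2, #3} covers everything, so the minimum is 3.

3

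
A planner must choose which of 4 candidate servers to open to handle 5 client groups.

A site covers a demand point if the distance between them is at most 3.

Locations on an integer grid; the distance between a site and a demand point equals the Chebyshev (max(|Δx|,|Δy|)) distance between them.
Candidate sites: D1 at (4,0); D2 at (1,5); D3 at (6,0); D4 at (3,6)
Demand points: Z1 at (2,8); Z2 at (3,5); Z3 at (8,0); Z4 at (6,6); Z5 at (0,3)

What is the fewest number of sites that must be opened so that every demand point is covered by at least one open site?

2

Coverage sets (demand points within 3 of each site):
  D1: {}
  D2: {Z1, Z2, Z5}
  D3: {Z3}
  D4: {Z1, Z2, Z4, Z5}
No single site covers all 5 demand points.
But {D3, D4} covers everything, so the minimum is 2.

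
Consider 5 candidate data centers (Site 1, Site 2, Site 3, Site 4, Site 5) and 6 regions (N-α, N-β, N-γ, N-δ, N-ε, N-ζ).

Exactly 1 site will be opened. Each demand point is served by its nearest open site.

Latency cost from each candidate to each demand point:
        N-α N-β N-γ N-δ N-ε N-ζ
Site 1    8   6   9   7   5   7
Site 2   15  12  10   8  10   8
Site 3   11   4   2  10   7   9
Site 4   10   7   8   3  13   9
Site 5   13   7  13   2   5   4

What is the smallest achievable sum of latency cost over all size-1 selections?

Open {Site 1}.
  N-α→Site 1 8, N-β→Site 1 6, N-γ→Site 1 9, N-δ→Site 1 7, N-ε→Site 1 5, N-ζ→Site 1 7  ⇒ total 42.
Compare {Site 3}: total 43.
Compare {Site 5}: total 44.
No size-1 selection does better; minimum is 42.

42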